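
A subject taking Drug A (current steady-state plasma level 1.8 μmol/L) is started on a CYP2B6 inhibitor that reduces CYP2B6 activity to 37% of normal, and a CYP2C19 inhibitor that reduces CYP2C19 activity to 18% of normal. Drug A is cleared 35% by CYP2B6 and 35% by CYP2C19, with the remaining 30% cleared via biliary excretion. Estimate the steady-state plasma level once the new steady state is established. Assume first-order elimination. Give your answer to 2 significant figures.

3.7 μmol/L

CYP2B6: 0.35 × 0.37 = 0.1295
CYP2C19: 0.35 × 0.18 = 0.063
Other: 0.3 (unchanged)
CL_new/CL_old = 0.1295 + 0.063 + 0.3 = 0.4925.
Steady-state plasma level ∝ 1/CL: new value = 1.8 / 0.4925 = 3.7 μmol/L.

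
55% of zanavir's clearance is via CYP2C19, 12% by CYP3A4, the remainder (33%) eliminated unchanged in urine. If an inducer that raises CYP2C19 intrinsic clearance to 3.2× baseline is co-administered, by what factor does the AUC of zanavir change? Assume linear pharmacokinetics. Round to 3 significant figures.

0.452

CYP2C19: 0.55 × 3.2 = 1.76
CYP3A4: 0.12 (unchanged)
Other: 0.33 (unchanged)
New clearance relative to baseline: 1.76 + 0.12 + 0.33 = 2.21.
AUC is inversely proportional to clearance, so the fold-change is 1 / 2.21 = 0.452.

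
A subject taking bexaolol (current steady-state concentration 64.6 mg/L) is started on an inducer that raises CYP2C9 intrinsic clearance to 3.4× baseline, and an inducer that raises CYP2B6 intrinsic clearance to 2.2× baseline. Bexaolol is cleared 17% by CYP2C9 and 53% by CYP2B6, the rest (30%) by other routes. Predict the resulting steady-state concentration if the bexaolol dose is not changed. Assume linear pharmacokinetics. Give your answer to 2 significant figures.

32 mg/L

The CYP2C9 pathway (17% of clearance) rises to 3.4× activity: 0.17 × 3.4 = 0.578.
The CYP2B6 pathway (53% of clearance) rises to 2.2× activity: 0.53 × 2.2 = 1.166.
The remaining 30% of clearance is unaffected.
Relative clearance = 0.578 + 1.166 + 0.3 = 2.044.
Steady-state concentration ∝ 1/CL: new value = 64.6 / 2.044 = 32 mg/L.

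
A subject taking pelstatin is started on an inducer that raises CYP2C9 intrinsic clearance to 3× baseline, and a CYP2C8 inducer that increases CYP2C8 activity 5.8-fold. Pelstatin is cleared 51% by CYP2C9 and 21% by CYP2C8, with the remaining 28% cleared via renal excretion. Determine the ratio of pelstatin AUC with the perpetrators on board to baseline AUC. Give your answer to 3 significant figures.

CYP2C9: 0.51 × 3 = 1.53
CYP2C8: 0.21 × 5.8 = 1.218
Other: 0.28 (unchanged)
New clearance relative to baseline: 1.53 + 1.218 + 0.28 = 3.028.
AUC ∝ 1/CL: fold-change = 1 / 3.028 = 0.330.

0.330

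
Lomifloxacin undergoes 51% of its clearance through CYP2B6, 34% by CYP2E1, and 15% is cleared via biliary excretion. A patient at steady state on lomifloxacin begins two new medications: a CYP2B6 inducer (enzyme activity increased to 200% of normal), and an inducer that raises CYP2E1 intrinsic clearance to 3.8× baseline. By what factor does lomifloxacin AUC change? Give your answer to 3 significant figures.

0.406

The CYP2B6 pathway (51% of clearance) is boosted to 2× activity: 0.51 × 2 = 1.02.
The CYP2E1 pathway (34% of clearance) rises to 3.8× activity: 0.34 × 3.8 = 1.292.
Non-CYP routes (15%) are unchanged.
New clearance relative to baseline: 1.02 + 1.292 + 0.15 = 2.462.
Net AUC ratio = 1 / 2.462 = 0.406.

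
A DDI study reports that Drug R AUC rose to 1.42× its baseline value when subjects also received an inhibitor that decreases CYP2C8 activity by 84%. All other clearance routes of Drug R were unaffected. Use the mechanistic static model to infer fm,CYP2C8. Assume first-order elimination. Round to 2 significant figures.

0.35

Let x = fm,CYP2C8. Because AUC ∝ 1/CL, relative clearance fell to 1/1.42 = 0.7042.
Setting x·0.16 + (1 − x) = 0.7042 and solving: x = (0.7042 − 1)/(0.16 − 1) = 0.35.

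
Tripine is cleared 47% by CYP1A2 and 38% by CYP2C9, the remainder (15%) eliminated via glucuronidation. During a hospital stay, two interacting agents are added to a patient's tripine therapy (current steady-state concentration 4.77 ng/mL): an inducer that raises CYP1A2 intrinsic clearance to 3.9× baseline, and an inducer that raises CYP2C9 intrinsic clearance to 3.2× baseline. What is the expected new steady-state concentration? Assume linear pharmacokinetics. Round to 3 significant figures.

The CYP1A2 pathway (47% of clearance) is boosted to 3.9× activity: 0.47 × 3.9 = 1.833.
The CYP2C9 pathway (38% of clearance) rises to 3.2× activity: 0.38 × 3.2 = 1.216.
The remaining 15% of clearance is unaffected.
CL_new/CL_old = 1.833 + 1.216 + 0.15 = 3.199.
New steady-state concentration = 4.77 / 3.199 = 1.49 ng/mL (concentration scales inversely with clearance).

1.49 ng/mL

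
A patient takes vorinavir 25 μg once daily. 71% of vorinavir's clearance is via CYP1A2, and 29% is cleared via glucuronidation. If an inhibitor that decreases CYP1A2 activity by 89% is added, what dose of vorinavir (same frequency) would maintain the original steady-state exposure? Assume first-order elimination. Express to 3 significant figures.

9.20 μg

The CYP1A2 pathway (71% of clearance) falls to 0.11× activity: 0.71 × 0.11 = 0.0781.
The remaining 29% of clearance is unaffected.
CL_new/CL_old = 0.0781 + 0.29 = 0.3681.
Css,avg = (dose rate)/CL, so holding Css fixed requires dose ∝ CL: 25 × 0.3681 = 9.20 μg.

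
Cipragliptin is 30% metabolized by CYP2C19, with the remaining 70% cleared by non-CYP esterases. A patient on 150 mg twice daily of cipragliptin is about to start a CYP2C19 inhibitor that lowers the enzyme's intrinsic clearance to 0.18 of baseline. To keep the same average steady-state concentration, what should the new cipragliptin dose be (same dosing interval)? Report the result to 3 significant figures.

113 mg

The CYP2C19 pathway (30% of clearance) drops to 0.18× activity: 0.3 × 0.18 = 0.054.
The remaining 70% of clearance is unaffected.
New clearance relative to baseline: 0.054 + 0.7 = 0.754.
Css,avg = (dose rate)/CL, so holding Css fixed requires dose ∝ CL: 150 × 0.754 = 113 mg.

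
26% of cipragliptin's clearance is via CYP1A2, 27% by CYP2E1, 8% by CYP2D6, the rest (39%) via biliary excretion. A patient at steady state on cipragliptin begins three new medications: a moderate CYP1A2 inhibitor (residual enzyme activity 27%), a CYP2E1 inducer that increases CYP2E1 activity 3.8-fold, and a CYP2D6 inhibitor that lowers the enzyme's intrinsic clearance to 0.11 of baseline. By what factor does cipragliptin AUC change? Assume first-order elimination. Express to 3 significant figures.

CYP1A2: 0.26 × 0.27 = 0.0702
CYP2E1: 0.27 × 3.8 = 1.026
CYP2D6: 0.08 × 0.11 = 0.0088
Other: 0.39 (unchanged)
CL_new/CL_old = 0.0702 + 1.026 + 0.0088 + 0.39 = 1.495.
Net AUC ratio = 1 / 1.495 = 0.669.

0.669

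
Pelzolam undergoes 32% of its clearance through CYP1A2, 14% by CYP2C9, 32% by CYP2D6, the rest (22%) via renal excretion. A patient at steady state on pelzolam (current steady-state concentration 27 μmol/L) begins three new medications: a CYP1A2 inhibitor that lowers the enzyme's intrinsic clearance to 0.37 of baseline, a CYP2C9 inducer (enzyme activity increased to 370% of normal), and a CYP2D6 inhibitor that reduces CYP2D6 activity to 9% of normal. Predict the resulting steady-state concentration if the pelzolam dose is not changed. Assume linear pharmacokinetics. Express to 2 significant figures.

The CYP1A2 pathway (32% of clearance) falls to 0.37× activity: 0.32 × 0.37 = 0.1184.
The CYP2C9 pathway (14% of clearance) is boosted to 3.7× activity: 0.14 × 3.7 = 0.518.
The CYP2D6 pathway (32% of clearance) falls to 0.09× activity: 0.32 × 0.09 = 0.0288.
Non-CYP routes (22%) are unchanged.
New clearance relative to baseline: 0.1184 + 0.518 + 0.0288 + 0.22 = 0.8852.
Dividing the baseline by the relative clearance: 27 / 0.8852 = 31 μmol/L.

31 μmol/L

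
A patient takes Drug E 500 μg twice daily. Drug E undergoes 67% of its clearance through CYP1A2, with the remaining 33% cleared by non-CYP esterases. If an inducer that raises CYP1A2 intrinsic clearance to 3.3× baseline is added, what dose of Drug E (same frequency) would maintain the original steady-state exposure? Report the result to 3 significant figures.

1.27 × 10³ μg

CYP1A2: 0.67 × 3.3 = 2.211
Other: 0.33 (unchanged)
CL_new/CL_old = 2.211 + 0.33 = 2.541.
Css,avg = (dose rate)/CL, so holding Css fixed requires dose ∝ CL: 500 × 2.541 = 1.27 × 10³ μg.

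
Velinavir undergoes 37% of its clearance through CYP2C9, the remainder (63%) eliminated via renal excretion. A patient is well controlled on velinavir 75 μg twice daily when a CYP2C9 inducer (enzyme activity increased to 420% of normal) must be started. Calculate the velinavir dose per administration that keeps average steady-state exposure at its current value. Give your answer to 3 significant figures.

164 μg

The CYP2C9 pathway (37% of clearance) rises to 4.2× activity: 0.37 × 4.2 = 1.554.
Non-CYP routes (63%) are unchanged.
CL_new/CL_old = 1.554 + 0.63 = 2.184.
Exposure is unchanged when dose changes in proportion to clearance. New dose = 75 μg × 2.184 = 164 μg.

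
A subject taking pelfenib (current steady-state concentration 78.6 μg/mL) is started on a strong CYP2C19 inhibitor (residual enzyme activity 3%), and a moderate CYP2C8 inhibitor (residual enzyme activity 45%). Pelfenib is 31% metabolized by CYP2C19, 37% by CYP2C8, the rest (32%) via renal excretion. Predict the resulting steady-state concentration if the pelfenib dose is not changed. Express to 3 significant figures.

159 μg/mL

CYP2C19: 0.31 × 0.03 = 0.0093
CYP2C8: 0.37 × 0.45 = 0.1665
Other: 0.32 (unchanged)
CL_new/CL_old = 0.0093 + 0.1665 + 0.32 = 0.4958.
New steady-state concentration = 78.6 / 0.4958 = 159 μg/mL (concentration scales inversely with clearance).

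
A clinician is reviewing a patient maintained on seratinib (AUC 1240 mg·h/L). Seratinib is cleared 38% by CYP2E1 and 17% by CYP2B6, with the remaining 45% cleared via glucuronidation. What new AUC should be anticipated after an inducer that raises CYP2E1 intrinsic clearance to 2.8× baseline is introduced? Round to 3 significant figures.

736 mg·h/L

CYP2E1: 0.38 × 2.8 = 1.064
CYP2B6: 0.17 (unchanged)
Other: 0.45 (unchanged)
Relative clearance = 1.064 + 0.17 + 0.45 = 1.684.
New AUC = baseline ÷ relative clearance = 1240 / 1.684 = 736 mg·h/L.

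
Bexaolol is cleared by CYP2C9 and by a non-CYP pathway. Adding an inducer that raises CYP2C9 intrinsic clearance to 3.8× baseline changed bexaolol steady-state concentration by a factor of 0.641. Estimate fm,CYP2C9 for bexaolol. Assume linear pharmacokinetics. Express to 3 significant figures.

Call the CYP2C9 fraction fm. After the interaction, CL_new/CL_old = fm × 3.8 + (1 − fm).
Steady-state concentration ratio = 1 / (new CL fraction), so new CL fraction = 1 / 0.641 = 1.56.
fm × 3.8 + 1 − fm = 1.56  ⇒  fm × (3.8 − 1) = 0.5601  ⇒  fm = 0.200.

0.200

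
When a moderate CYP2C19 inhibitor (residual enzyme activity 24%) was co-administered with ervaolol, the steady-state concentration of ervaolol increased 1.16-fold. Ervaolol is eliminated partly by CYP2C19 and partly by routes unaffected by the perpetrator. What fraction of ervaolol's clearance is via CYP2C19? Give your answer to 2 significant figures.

Let fm be the CYP2C19 fraction. New clearance relative to baseline = fm × 0.24 + (1 − fm).
Steady-state concentration ratio = 1 / (new CL fraction), so new CL fraction = 1 / 1.16 = 0.8621.
fm × 0.24 + 1 − fm = 0.8621  ⇒  fm × (0.24 − 1) = −0.1379  ⇒  fm = 0.18.

0.18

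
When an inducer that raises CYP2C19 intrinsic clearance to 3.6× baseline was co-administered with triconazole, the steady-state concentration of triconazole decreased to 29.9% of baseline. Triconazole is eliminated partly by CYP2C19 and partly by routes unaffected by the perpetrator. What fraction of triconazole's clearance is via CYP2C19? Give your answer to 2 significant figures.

Write x for the fraction cleared via CYP2C19. The observed steady-state concentration change means clearance rose to 1/0.299 = 3.344 of baseline.
Only the CYP2C19 route changed, so 3.344 = x·3.6 + (1 − x), giving x = 0.90.

0.90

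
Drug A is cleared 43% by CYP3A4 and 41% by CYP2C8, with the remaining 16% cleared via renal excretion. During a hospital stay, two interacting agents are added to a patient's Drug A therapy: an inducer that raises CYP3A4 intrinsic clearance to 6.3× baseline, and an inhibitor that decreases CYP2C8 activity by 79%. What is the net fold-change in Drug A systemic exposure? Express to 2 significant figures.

0.34

The CYP3A4 pathway (43% of clearance) increases to 6.3× activity: 0.43 × 6.3 = 2.709.
The CYP2C8 pathway (41% of clearance) is reduced to 0.21× activity: 0.41 × 0.21 = 0.0861.
The remaining 16% of clearance is unaffected.
CL_new/CL_old = 2.709 + 0.0861 + 0.16 = 2.9551.
Systemic exposure ∝ 1/CL: fold-change = 1 / 2.9551 = 0.34.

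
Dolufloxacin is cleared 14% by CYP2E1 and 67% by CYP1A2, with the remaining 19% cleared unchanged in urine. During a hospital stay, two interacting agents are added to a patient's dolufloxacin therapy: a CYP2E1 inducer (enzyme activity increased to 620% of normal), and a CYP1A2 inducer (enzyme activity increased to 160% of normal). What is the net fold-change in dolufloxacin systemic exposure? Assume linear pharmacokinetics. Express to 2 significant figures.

The CYP2E1 pathway (14% of clearance) is boosted to 6.2× activity: 0.14 × 6.2 = 0.868.
The CYP1A2 pathway (67% of clearance) increases to 1.6× activity: 0.67 × 1.6 = 1.072.
The remaining 19% of clearance is unaffected.
CL_new/CL_old = 0.868 + 1.072 + 0.19 = 2.13.
Because systemic exposure varies inversely with clearance, the combined effect is 1 / 2.13 = 0.47.

0.47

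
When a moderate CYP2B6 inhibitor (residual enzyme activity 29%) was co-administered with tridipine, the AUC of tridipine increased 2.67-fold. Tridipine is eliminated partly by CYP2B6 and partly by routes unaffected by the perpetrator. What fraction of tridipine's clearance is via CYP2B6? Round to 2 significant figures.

0.88

Let fm be the CYP2B6 fraction. New clearance relative to baseline = fm × 0.29 + (1 − fm).
AUC ratio = 1 / (new CL fraction), so new CL fraction = 1 / 2.67 = 0.3745.
fm × 0.29 + 1 − fm = 0.3745  ⇒  fm × (0.29 − 1) = −0.6255  ⇒  fm = 0.88.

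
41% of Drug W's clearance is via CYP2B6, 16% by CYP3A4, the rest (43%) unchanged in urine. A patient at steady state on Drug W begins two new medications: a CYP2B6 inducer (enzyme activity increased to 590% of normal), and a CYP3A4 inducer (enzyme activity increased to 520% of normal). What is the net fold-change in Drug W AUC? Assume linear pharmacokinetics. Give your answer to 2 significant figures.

The CYP2B6 pathway (41% of clearance) is boosted to 5.9× activity: 0.41 × 5.9 = 2.419.
The CYP3A4 pathway (16% of clearance) rises to 5.2× activity: 0.16 × 5.2 = 0.832.
Non-CYP routes (43%) are unchanged.
New clearance relative to baseline: 2.419 + 0.832 + 0.43 = 3.681.
AUC ∝ 1/CL: fold-change = 1 / 3.681 = 0.27.

0.27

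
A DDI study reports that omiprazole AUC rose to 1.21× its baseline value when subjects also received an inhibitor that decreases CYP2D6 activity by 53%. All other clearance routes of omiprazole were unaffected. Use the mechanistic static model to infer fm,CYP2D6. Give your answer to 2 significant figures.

0.33

Write x for the fraction cleared via CYP2D6. The observed AUC change means clearance fell to 1/1.21 = 0.8264 of baseline.
Setting x·0.47 + (1 − x) = 0.8264 and solving: x = (0.8264 − 1)/(0.47 − 1) = 0.33.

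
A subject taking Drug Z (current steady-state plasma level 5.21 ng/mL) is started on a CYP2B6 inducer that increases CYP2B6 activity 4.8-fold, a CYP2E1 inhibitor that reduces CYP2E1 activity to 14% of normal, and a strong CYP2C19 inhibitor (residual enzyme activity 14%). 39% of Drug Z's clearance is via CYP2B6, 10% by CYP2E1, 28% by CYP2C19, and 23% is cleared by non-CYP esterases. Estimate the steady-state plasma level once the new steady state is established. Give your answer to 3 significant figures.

The CYP2B6 pathway (39% of clearance) increases to 4.8× activity: 0.39 × 4.8 = 1.872.
The CYP2E1 pathway (10% of clearance) falls to 0.14× activity: 0.1 × 0.14 = 0.014.
The CYP2C19 pathway (28% of clearance) is reduced to 0.14× activity: 0.28 × 0.14 = 0.0392.
The remaining 23% of clearance is unaffected.
New clearance relative to baseline: 1.872 + 0.014 + 0.0392 + 0.23 = 2.1552.
Dividing the baseline by the relative clearance: 5.21 / 2.1552 = 2.42 ng/mL.

2.42 ng/mL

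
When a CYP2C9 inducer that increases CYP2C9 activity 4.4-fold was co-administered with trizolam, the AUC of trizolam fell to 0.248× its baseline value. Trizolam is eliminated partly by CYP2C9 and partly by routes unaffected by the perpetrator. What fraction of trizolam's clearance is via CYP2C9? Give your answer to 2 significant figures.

0.89

CL'/CL = 1 / 0.248 = 4.032
4.4·fm + (1 − fm) = 4.032
fm = (4.032 − 1) / (4.4 − 1) = 0.89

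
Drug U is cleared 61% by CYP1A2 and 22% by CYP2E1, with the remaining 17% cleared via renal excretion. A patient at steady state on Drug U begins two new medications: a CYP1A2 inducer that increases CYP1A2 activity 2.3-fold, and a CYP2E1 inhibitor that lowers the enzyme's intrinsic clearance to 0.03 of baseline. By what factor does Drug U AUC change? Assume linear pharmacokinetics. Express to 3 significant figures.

0.633

CYP1A2: 0.61 × 2.3 = 1.403
CYP2E1: 0.22 × 0.03 = 0.0066
Other: 0.17 (unchanged)
CL_new/CL_old = 1.403 + 0.0066 + 0.17 = 1.5796.
Because AUC varies inversely with clearance, the combined effect is 1 / 1.5796 = 0.633.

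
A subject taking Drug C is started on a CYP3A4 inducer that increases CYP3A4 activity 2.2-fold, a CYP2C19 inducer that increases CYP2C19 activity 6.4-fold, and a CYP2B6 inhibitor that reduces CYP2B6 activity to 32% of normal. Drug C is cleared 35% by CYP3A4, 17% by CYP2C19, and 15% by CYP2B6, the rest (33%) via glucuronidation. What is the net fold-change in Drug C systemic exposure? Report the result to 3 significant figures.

The CYP3A4 pathway (35% of clearance) is boosted to 2.2× activity: 0.35 × 2.2 = 0.77.
The CYP2C19 pathway (17% of clearance) rises to 6.4× activity: 0.17 × 6.4 = 1.088.
The CYP2B6 pathway (15% of clearance) falls to 0.32× activity: 0.15 × 0.32 = 0.048.
The remaining 33% of clearance is unaffected.
CL_new/CL_old = 0.77 + 1.088 + 0.048 + 0.33 = 2.236.
Net systemic exposure ratio = 1 / 2.236 = 0.447.

0.447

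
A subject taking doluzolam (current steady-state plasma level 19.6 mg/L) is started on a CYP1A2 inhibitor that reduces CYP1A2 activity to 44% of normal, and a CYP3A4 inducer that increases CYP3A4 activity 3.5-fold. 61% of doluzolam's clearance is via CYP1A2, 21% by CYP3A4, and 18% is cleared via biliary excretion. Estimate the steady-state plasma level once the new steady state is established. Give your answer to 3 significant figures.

16.6 mg/L

CYP1A2: 0.61 × 0.44 = 0.2684
CYP3A4: 0.21 × 3.5 = 0.735
Other: 0.18 (unchanged)
New clearance relative to baseline: 0.2684 + 0.735 + 0.18 = 1.1834.
Steady-state plasma level ∝ 1/CL: new value = 19.6 / 1.1834 = 16.6 mg/L.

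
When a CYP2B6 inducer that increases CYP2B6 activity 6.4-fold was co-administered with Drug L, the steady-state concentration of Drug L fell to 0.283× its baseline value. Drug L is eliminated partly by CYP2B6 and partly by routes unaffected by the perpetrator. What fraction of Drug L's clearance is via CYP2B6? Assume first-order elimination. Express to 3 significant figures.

0.469

CL'/CL = 1 / 0.283 = 3.534
6.4·fm + (1 − fm) = 3.534
fm = (3.534 − 1) / (6.4 − 1) = 0.469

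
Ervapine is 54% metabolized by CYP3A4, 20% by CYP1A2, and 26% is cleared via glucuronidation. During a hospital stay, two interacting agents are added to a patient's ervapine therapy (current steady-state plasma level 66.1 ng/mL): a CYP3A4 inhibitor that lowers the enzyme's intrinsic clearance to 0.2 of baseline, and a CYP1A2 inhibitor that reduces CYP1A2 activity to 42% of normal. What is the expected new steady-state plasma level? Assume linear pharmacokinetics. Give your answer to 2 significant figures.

1.5 × 10² ng/mL

CYP3A4: 0.54 × 0.2 = 0.108
CYP1A2: 0.2 × 0.42 = 0.084
Other: 0.26 (unchanged)
CL_new/CL_old = 0.108 + 0.084 + 0.26 = 0.452.
Dividing the baseline by the relative clearance: 66.1 / 0.452 = 1.5 × 10² ng/mL.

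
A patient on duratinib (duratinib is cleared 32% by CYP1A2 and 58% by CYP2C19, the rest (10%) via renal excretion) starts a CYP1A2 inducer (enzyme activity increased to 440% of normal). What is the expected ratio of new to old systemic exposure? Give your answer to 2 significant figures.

CYP1A2: 0.32 × 4.4 = 1.408
CYP2C19: 0.58 (unchanged)
Other: 0.1 (unchanged)
New clearance relative to baseline: 1.408 + 0.58 + 0.1 = 2.088.
Systemic exposure is inversely proportional to clearance, so the fold-change is 1 / 2.088 = 0.48.

0.48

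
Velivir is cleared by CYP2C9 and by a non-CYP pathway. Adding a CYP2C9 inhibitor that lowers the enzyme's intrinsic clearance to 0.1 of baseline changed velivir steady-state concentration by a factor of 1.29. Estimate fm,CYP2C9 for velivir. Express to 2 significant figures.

Write x for the fraction cleared via CYP2C9. The observed steady-state concentration change means clearance fell to 1/1.29 = 0.7752 of baseline.
Setting x·0.1 + (1 − x) = 0.7752 and solving: x = (0.7752 − 1)/(0.1 − 1) = 0.25.

0.25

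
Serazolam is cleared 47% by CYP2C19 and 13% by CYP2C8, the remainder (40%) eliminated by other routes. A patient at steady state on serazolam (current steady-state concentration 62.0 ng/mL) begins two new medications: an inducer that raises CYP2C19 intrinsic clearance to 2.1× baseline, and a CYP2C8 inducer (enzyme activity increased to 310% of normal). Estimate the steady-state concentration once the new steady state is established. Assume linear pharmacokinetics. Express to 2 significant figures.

CYP2C19: 0.47 × 2.1 = 0.987
CYP2C8: 0.13 × 3.1 = 0.403
Other: 0.4 (unchanged)
CL_new/CL_old = 0.987 + 0.403 + 0.4 = 1.79.
Dividing the baseline by the relative clearance: 62.0 / 1.79 = 35 ng/mL.

35 ng/mL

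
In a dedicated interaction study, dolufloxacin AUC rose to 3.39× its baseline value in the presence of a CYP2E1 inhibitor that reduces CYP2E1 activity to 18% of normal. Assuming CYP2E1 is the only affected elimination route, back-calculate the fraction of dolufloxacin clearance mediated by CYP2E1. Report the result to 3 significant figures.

CL'/CL = 1 / 3.39 = 0.295
0.18·fm + (1 − fm) = 0.295
fm = (0.295 − 1) / (0.18 − 1) = 0.860

0.860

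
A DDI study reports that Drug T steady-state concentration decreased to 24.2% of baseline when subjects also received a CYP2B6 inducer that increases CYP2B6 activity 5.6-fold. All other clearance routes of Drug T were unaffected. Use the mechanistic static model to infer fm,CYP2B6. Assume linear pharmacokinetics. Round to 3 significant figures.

CL'/CL = 1 / 0.242 = 4.132
5.6·fm + (1 − fm) = 4.132
fm = (4.132 − 1) / (5.6 − 1) = 0.681

0.681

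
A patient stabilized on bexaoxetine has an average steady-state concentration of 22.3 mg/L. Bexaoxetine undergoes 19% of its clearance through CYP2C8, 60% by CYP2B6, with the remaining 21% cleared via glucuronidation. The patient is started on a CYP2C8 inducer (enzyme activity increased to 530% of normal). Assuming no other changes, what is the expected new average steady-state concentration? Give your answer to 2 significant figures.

12 mg/L

The CYP2C8 pathway (19% of clearance) rises to 5.3× activity: 0.19 × 5.3 = 1.007.
CYP2B6 (60%) and the residual 21% are unaffected.
New clearance relative to baseline: 1.007 + 0.6 + 0.21 = 1.817.
New average steady-state concentration = baseline ÷ relative clearance = 22.3 / 1.817 = 12 mg/L.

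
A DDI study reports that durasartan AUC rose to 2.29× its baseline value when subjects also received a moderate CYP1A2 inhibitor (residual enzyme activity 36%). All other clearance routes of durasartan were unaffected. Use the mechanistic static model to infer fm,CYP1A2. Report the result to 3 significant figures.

0.880

Write x for the fraction cleared via CYP1A2. The observed AUC change means clearance fell to 1/2.29 = 0.4367 of baseline.
Only the CYP1A2 route changed, so 0.4367 = x·0.36 + (1 − x), giving x = 0.880.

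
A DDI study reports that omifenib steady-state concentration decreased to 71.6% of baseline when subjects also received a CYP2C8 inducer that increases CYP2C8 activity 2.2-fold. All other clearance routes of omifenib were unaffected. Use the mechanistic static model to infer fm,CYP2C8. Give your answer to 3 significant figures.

Write x for the fraction cleared via CYP2C8. The observed steady-state concentration change means clearance rose to 1/0.716 = 1.397 of baseline.
Setting x·2.2 + (1 − x) = 1.397 and solving: x = (1.397 − 1)/(2.2 − 1) = 0.331.

0.331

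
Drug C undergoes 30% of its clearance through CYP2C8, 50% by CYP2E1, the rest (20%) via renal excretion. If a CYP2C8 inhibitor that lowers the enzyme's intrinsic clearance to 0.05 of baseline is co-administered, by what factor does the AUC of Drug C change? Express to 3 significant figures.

1.40

The CYP2C8 pathway (30% of clearance) is reduced to 0.05× activity: 0.3 × 0.05 = 0.015.
CYP2E1 (50%) and the residual 20% are unaffected.
Relative clearance = 0.015 + 0.5 + 0.2 = 0.715.
AUC ratio = CL_old/CL_new = 1 / 0.715 = 1.40.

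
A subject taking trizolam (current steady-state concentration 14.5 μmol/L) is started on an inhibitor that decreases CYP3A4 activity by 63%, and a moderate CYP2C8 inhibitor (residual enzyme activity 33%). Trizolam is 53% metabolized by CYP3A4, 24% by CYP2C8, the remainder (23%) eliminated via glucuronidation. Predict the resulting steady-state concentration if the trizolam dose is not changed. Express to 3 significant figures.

28.7 μmol/L

CYP3A4: 0.53 × 0.37 = 0.1961
CYP2C8: 0.24 × 0.33 = 0.0792
Other: 0.23 (unchanged)
CL_new/CL_old = 0.1961 + 0.0792 + 0.23 = 0.5053.
New steady-state concentration = 14.5 / 0.5053 = 28.7 μmol/L (concentration scales inversely with clearance).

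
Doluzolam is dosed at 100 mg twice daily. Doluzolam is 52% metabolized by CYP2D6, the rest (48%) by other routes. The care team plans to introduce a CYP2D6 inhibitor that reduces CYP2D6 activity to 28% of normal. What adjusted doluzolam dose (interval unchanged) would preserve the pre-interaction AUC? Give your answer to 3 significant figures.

62.6 mg

CYP2D6: 0.52 × 0.28 = 0.1456
Other: 0.48 (unchanged)
CL_new/CL_old = 0.1456 + 0.48 = 0.6256.
To maintain the same steady-state level, dose must scale with clearance: new dose = 100 × 0.6256 = 62.6 mg.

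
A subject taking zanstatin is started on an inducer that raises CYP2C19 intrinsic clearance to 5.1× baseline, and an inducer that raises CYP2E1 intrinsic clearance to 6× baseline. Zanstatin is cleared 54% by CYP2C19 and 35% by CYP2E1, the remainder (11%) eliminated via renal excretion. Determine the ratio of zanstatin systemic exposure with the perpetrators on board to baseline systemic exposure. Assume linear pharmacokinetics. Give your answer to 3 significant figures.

0.201

The CYP2C19 pathway (54% of clearance) rises to 5.1× activity: 0.54 × 5.1 = 2.754.
The CYP2E1 pathway (35% of clearance) increases to 6× activity: 0.35 × 6 = 2.1.
The remaining 11% of clearance is unaffected.
CL_new/CL_old = 2.754 + 2.1 + 0.11 = 4.964.
Because systemic exposure varies inversely with clearance, the combined effect is 1 / 4.964 = 0.201.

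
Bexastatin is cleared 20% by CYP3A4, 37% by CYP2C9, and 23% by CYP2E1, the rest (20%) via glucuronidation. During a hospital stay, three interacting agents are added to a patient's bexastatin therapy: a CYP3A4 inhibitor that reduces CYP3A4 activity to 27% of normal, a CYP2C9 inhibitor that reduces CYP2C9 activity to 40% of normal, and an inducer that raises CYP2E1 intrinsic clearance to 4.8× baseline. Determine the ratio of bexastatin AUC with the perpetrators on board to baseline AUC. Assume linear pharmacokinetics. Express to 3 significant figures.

The CYP3A4 pathway (20% of clearance) is reduced to 0.27× activity: 0.2 × 0.27 = 0.054.
The CYP2C9 pathway (37% of clearance) falls to 0.4× activity: 0.37 × 0.4 = 0.148.
The CYP2E1 pathway (23% of clearance) is boosted to 4.8× activity: 0.23 × 4.8 = 1.104.
Non-CYP routes (20%) are unchanged.
CL_new/CL_old = 0.054 + 0.148 + 1.104 + 0.2 = 1.506.
Net AUC ratio = 1 / 1.506 = 0.664.

0.664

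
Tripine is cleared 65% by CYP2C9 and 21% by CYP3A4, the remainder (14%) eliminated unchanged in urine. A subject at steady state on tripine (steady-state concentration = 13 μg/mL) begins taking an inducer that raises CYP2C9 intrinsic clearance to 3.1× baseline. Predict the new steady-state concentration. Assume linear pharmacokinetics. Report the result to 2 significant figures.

The CYP2C9 pathway (65% of clearance) is boosted to 3.1× activity: 0.65 × 3.1 = 2.015.
CYP3A4 (21%) and the residual 14% are unaffected.
Relative clearance = 2.015 + 0.21 + 0.14 = 2.365.
Steady-state concentration ∝ 1/CL, so new value = 13 / 2.365 = 5.5 μg/mL.

5.5 μg/mL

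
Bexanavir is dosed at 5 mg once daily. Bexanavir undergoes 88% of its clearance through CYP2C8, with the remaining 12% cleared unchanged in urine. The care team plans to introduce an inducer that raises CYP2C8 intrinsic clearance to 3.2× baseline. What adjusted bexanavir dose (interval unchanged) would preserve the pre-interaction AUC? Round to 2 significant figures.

The CYP2C8 pathway (88% of clearance) increases to 3.2× activity: 0.88 × 3.2 = 2.816.
Non-CYP routes (12%) are unchanged.
CL_new/CL_old = 2.816 + 0.12 = 2.936.
Css,avg = (dose rate)/CL, so holding Css fixed requires dose ∝ CL: 5 × 2.936 = 15 mg.

15 mg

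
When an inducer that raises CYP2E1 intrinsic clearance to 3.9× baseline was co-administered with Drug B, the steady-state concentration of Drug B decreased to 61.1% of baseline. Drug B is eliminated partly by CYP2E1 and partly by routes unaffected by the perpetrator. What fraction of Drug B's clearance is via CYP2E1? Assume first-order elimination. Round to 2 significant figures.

0.22

Let fm be the CYP2E1 fraction. New clearance relative to baseline = fm × 3.9 + (1 − fm).
Steady-state concentration ratio = 1 / (new CL fraction), so new CL fraction = 1 / 0.611 = 1.637.
fm × 3.9 + 1 − fm = 1.637  ⇒  fm × (3.9 − 1) = 0.6367  ⇒  fm = 0.22.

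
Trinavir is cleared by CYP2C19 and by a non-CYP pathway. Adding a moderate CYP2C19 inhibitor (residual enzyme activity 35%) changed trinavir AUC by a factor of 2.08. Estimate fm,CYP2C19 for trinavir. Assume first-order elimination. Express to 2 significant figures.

Write x for the fraction cleared via CYP2C19. The observed AUC change means clearance fell to 1/2.08 = 0.4808 of baseline.
Setting x·0.35 + (1 − x) = 0.4808 and solving: x = (0.4808 − 1)/(0.35 − 1) = 0.80.

0.80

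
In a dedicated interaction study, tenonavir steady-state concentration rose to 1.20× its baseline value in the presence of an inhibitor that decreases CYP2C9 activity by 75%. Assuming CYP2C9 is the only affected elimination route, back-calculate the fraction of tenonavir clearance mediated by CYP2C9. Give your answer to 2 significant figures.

0.22

Let fm be the CYP2C9 fraction. New clearance relative to baseline = fm × 0.25 + (1 − fm).
Steady-state concentration ratio = 1 / (new CL fraction), so new CL fraction = 1 / 1.20 = 0.8333.
fm × 0.25 + 1 − fm = 0.8333  ⇒  fm × (0.25 − 1) = −0.1667  ⇒  fm = 0.22.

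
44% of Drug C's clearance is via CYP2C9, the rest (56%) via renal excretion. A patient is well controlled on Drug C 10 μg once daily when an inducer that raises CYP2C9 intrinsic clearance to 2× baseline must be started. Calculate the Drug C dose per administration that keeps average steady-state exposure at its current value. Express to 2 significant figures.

14 μg

The CYP2C9 pathway (44% of clearance) is boosted to 2× activity: 0.44 × 2 = 0.88.
Non-CYP routes (56%) are unchanged.
Relative clearance = 0.88 + 0.56 = 1.44.
To maintain the same steady-state level, dose must scale with clearance: new dose = 10 × 1.44 = 14 μg.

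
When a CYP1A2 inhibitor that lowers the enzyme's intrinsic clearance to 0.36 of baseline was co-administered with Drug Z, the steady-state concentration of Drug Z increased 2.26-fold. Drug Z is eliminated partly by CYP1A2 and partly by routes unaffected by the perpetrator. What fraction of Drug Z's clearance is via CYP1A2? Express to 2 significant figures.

0.87

CL'/CL = 1 / 2.26 = 0.4425
0.36·fm + (1 − fm) = 0.4425
fm = (0.4425 − 1) / (0.36 − 1) = 0.87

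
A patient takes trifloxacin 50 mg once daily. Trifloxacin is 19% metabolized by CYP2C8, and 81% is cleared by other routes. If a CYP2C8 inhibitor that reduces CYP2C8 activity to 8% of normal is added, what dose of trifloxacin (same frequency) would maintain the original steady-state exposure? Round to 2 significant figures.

41 mg

The CYP2C8 pathway (19% of clearance) drops to 0.08× activity: 0.19 × 0.08 = 0.0152.
Non-CYP routes (81%) are unchanged.
New clearance relative to baseline: 0.0152 + 0.81 = 0.8252.
Css,avg = (dose rate)/CL, so holding Css fixed requires dose ∝ CL: 50 × 0.8252 = 41 mg.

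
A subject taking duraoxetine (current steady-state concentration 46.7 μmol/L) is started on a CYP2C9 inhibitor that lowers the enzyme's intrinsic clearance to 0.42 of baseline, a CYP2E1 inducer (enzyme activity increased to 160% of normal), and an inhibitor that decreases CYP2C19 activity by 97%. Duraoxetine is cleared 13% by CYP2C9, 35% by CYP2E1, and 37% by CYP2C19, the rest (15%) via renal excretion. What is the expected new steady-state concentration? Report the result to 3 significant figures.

CYP2C9: 0.13 × 0.42 = 0.0546
CYP2E1: 0.35 × 1.6 = 0.56
CYP2C19: 0.37 × 0.03 = 0.0111
Other: 0.15 (unchanged)
Relative clearance = 0.0546 + 0.56 + 0.0111 + 0.15 = 0.7757.
Steady-state concentration ∝ 1/CL: new value = 46.7 / 0.7757 = 60.2 μmol/L.

60.2 μmol/L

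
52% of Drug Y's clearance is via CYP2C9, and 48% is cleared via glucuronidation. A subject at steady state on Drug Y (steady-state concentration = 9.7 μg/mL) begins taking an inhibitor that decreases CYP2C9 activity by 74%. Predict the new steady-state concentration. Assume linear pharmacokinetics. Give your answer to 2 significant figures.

16 μg/mL

The CYP2C9 pathway (52% of clearance) falls to 0.26× activity: 0.52 × 0.26 = 0.1352.
Non-CYP routes (48%) are unchanged.
New clearance relative to baseline: 0.1352 + 0.48 = 0.6152.
New steady-state concentration = baseline ÷ relative clearance = 9.7 / 0.6152 = 16 μg/mL.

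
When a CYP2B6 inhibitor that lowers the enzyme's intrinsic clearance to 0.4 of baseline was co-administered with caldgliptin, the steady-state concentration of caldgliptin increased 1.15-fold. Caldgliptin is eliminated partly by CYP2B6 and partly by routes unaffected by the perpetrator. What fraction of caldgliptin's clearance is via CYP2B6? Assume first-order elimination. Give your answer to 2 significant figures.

CL'/CL = 1 / 1.15 = 0.8696
0.4·fm + (1 − fm) = 0.8696
fm = (0.8696 − 1) / (0.4 − 1) = 0.22

0.22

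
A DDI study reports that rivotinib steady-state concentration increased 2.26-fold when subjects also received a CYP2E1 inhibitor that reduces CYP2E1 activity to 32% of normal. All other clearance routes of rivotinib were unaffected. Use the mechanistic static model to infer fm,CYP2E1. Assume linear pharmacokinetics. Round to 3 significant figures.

0.820

Let fm be the CYP2E1 fraction. New clearance relative to baseline = fm × 0.32 + (1 − fm).
Steady-state concentration ratio = 1 / (new CL fraction), so new CL fraction = 1 / 2.26 = 0.4425.
fm × 0.32 + 1 − fm = 0.4425  ⇒  fm × (0.32 − 1) = −0.5575  ⇒  fm = 0.820.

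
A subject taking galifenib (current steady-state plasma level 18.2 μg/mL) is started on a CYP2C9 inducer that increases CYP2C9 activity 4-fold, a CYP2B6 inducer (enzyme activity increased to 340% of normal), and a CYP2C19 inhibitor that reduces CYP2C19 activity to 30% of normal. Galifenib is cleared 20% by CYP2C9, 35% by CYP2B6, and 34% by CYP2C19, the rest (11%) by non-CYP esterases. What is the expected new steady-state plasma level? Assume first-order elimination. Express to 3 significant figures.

8.27 μg/mL

CYP2C9: 0.2 × 4 = 0.8
CYP2B6: 0.35 × 3.4 = 1.19
CYP2C19: 0.34 × 0.3 = 0.102
Other: 0.11 (unchanged)
Relative clearance = 0.8 + 1.19 + 0.102 + 0.11 = 2.202.
Dividing the baseline by the relative clearance: 18.2 / 2.202 = 8.27 μg/mL.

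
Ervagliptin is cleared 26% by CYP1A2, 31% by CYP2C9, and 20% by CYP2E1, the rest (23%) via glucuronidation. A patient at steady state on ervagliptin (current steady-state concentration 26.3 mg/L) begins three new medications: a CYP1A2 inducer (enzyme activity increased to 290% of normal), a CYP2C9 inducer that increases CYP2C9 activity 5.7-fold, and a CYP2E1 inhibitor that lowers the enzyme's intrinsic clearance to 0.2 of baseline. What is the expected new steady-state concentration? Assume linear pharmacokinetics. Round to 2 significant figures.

9.4 mg/L

The CYP1A2 pathway (26% of clearance) is boosted to 2.9× activity: 0.26 × 2.9 = 0.754.
The CYP2C9 pathway (31% of clearance) is boosted to 5.7× activity: 0.31 × 5.7 = 1.767.
The CYP2E1 pathway (20% of clearance) falls to 0.2× activity: 0.2 × 0.2 = 0.04.
The remaining 23% of clearance is unaffected.
Relative clearance = 0.754 + 1.767 + 0.04 + 0.23 = 2.791.
Steady-state concentration ∝ 1/CL: new value = 26.3 / 2.791 = 9.4 mg/L.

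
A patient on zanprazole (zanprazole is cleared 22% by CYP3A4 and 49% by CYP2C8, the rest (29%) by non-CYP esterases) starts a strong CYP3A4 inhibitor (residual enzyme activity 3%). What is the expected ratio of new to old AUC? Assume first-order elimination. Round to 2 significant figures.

1.3

CYP3A4: 0.22 × 0.03 = 0.0066
CYP2C8: 0.49 (unchanged)
Other: 0.29 (unchanged)
CL_new/CL_old = 0.0066 + 0.49 + 0.29 = 0.7866.
AUC is inversely proportional to clearance, so the fold-change is 1 / 0.7866 = 1.3.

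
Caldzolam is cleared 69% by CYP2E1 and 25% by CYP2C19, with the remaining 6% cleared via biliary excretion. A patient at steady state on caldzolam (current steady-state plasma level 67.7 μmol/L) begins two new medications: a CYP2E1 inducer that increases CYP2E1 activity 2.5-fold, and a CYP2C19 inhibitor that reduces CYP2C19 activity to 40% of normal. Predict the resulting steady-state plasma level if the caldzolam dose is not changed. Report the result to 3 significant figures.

35.9 μmol/L

CYP2E1: 0.69 × 2.5 = 1.725
CYP2C19: 0.25 × 0.4 = 0.1
Other: 0.06 (unchanged)
New clearance relative to baseline: 1.725 + 0.1 + 0.06 = 1.885.
New steady-state plasma level = 67.7 / 1.885 = 35.9 μmol/L (concentration scales inversely with clearance).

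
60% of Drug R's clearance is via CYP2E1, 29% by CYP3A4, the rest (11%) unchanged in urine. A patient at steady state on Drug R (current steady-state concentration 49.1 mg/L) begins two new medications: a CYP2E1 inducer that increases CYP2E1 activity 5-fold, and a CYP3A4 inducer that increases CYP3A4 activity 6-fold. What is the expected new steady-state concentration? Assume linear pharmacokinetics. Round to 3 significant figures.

The CYP2E1 pathway (60% of clearance) is boosted to 5× activity: 0.6 × 5 = 3.
The CYP3A4 pathway (29% of clearance) is boosted to 6× activity: 0.29 × 6 = 1.74.
Non-CYP routes (11%) are unchanged.
Relative clearance = 3 + 1.74 + 0.11 = 4.85.
Dividing the baseline by the relative clearance: 49.1 / 4.85 = 10.1 mg/L.

10.1 mg/L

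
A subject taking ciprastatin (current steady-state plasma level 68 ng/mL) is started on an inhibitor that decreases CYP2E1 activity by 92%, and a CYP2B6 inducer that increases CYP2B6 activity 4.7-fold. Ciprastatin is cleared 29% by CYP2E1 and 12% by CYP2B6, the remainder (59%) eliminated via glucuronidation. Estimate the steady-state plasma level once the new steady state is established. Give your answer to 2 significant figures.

The CYP2E1 pathway (29% of clearance) is reduced to 0.08× activity: 0.29 × 0.08 = 0.0232.
The CYP2B6 pathway (12% of clearance) is boosted to 4.7× activity: 0.12 × 4.7 = 0.564.
The remaining 59% of clearance is unaffected.
New clearance relative to baseline: 0.0232 + 0.564 + 0.59 = 1.1772.
Steady-state plasma level ∝ 1/CL: new value = 68 / 1.1772 = 58 ng/mL.

58 ng/mL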